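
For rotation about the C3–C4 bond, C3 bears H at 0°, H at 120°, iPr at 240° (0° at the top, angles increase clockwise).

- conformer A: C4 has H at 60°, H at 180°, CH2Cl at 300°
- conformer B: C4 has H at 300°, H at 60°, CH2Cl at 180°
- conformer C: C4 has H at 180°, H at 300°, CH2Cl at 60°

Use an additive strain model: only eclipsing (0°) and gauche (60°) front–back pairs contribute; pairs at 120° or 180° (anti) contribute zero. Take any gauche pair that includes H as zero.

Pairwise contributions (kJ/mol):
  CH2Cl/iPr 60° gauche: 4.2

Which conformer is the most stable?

C

A (staggered): iPr(240°)/CH2Cl(300°) gauche 4.2 → 4.2 kJ/mol.
B (staggered): iPr(240°)/CH2Cl(180°) gauche 4.2 → 4.2 kJ/mol.
C (staggered): no non-H gauche contacts → 0.0 kJ/mol.
C has the lowest total (0.0 kJ/mol).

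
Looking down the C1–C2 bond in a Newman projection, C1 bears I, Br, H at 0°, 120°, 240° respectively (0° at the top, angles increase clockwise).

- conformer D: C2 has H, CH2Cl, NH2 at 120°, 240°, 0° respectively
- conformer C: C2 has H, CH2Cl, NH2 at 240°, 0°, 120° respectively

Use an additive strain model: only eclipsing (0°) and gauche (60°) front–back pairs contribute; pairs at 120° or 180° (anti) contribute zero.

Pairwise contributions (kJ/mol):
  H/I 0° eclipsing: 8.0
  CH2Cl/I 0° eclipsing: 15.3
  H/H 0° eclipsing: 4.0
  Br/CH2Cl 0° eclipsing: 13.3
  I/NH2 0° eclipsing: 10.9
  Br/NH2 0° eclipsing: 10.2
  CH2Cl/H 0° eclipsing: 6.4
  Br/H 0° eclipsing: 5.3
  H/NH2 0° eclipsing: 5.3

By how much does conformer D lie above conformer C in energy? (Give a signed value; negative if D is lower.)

-6.9 kJ/mol

D is eclipsed. I at 0° is eclipsed with NH2 at 0° (10.9); Br at 120° is eclipsed with H at 120° (5.3); H at 240° is eclipsed with CH2Cl at 240° (6.4). Total 22.6 kJ/mol.
C is eclipsed. I at 0° is eclipsed with CH2Cl at 0° (15.3); Br at 120° is eclipsed with NH2 at 120° (10.2); H at 240° is eclipsed with H at 240° (4.0). Total 29.5 kJ/mol.
E(D) − E(C) = 22.6 − 29.5 = -6.9 kJ/mol.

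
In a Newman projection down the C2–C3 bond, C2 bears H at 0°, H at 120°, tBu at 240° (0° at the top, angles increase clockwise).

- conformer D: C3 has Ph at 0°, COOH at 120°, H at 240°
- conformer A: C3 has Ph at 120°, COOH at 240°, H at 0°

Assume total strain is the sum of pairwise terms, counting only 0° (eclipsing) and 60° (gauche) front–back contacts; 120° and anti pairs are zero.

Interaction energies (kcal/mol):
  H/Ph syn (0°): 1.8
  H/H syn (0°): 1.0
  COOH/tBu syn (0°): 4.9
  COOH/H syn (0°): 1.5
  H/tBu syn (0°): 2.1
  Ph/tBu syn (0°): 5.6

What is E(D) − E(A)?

D (eclipsed): H–Ph eclipsed, H–COOH eclipsed, tBu–H eclipsed; 1.8 + 1.5 + 2.1 = 5.4 kcal/mol.
A (eclipsed): H–H eclipsed, H–Ph eclipsed, tBu–COOH eclipsed; 1.0 + 1.8 + 4.9 = 7.7 kcal/mol.
E(D) − E(A) = 5.4 − 7.7 = -2.3 kcal/mol.

-2.3 kcal/mol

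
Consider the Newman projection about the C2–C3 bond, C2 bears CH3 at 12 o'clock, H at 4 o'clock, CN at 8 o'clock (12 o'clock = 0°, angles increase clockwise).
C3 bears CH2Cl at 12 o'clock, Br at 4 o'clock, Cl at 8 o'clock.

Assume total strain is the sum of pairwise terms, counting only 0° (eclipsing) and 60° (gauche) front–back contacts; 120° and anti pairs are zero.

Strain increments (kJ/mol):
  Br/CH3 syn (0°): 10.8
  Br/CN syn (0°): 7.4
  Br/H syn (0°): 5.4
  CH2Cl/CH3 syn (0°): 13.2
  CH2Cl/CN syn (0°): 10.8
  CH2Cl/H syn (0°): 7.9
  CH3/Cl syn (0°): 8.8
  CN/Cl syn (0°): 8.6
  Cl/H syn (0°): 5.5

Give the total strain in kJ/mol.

27.2 kJ/mol

This conformer is eclipsed. CH3 at 0° is eclipsed with CH2Cl at 0° (13.2); H at 120° is eclipsed with Br at 120° (5.4); CN at 240° is eclipsed with Cl at 240° (8.6). Total 27.2 kJ/mol.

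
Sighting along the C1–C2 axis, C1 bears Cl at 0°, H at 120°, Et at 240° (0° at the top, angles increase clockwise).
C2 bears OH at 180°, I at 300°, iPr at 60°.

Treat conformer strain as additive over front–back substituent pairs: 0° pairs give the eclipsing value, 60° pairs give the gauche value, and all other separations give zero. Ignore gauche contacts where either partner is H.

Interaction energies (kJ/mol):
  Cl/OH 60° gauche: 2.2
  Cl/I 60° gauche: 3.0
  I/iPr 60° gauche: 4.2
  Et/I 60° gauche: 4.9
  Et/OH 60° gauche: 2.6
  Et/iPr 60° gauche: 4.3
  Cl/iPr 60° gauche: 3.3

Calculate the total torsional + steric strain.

This conformer (staggered): Cl–I gauche, Cl–iPr gauche, Et–OH gauche, Et–I gauche; 3.0 + 3.3 + 2.6 + 4.9 = 13.8 kJ/mol.

13.8 kJ/mol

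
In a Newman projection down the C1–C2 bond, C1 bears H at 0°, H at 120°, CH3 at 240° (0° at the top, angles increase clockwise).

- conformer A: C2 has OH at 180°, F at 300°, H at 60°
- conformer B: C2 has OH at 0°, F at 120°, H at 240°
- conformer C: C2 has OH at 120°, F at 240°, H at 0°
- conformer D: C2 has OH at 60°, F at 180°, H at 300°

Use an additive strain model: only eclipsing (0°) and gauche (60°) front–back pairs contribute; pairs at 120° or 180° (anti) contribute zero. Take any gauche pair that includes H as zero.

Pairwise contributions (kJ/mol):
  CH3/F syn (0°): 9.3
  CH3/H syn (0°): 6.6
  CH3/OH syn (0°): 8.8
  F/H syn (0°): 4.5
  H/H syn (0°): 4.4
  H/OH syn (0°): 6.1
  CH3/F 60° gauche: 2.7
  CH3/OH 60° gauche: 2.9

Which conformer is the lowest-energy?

A (staggered): CH3–OH gauche, CH3–F gauche; 2.9 + 2.7 = 5.6 kJ/mol.
B (eclipsed): H–OH eclipsed, H–F eclipsed, CH3–H eclipsed; 6.1 + 4.5 + 6.6 = 17.2 kJ/mol.
C (eclipsed): H–H eclipsed, H–OH eclipsed, CH3–F eclipsed; 4.4 + 6.1 + 9.3 = 19.8 kJ/mol.
D (staggered): CH3–F gauche; 2.7 = 2.7 kJ/mol.
D has the lowest total (2.7 kJ/mol).

D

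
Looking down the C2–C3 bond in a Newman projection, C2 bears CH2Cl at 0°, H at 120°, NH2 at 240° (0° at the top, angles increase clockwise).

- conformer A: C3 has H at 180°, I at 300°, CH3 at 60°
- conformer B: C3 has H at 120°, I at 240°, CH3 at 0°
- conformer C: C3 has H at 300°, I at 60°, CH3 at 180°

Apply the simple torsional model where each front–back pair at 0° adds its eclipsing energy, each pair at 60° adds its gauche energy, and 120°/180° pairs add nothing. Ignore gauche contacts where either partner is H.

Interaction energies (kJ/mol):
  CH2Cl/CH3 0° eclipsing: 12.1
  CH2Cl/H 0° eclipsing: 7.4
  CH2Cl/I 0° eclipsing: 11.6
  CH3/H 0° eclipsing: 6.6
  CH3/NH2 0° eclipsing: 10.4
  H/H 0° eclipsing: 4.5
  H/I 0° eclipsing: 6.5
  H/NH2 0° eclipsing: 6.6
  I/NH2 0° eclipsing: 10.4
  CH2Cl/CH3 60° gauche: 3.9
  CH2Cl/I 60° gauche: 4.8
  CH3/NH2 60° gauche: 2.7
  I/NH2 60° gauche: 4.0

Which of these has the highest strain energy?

A is staggered. CH2Cl at 0° is gauche with I at 300° (4.8); CH2Cl at 0° is gauche with CH3 at 60° (3.9); NH2 at 240° is gauche with I at 300° (4.0). Total 12.7 kJ/mol.
B is eclipsed. CH2Cl at 0° is eclipsed with CH3 at 0° (12.1); H at 120° is eclipsed with H at 120° (4.5); NH2 at 240° is eclipsed with I at 240° (10.4). Total 27.0 kJ/mol.
C is staggered. CH2Cl at 0° is gauche with I at 60° (4.8); NH2 at 240° is gauche with CH3 at 180° (2.7). Total 7.5 kJ/mol.
B has the highest total (27.0 kJ/mol).

B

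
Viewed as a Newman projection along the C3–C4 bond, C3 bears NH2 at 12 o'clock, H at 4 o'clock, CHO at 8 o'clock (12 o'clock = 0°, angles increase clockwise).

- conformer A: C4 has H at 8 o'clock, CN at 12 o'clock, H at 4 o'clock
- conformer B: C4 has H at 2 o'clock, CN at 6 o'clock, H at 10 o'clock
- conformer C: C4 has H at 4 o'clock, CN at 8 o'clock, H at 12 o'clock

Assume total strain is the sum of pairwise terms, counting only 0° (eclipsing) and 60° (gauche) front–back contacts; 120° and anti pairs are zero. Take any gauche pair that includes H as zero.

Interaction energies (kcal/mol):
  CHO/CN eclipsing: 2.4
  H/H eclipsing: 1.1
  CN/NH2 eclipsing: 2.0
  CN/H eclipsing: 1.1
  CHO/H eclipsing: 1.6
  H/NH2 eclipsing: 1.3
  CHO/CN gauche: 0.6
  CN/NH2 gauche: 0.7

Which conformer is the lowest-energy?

B

A (eclipsed): NH2(0°)/CN(0°) eclipsed 2.0; H(120°)/H(120°) eclipsed 1.1; CHO(240°)/H(240°) eclipsed 1.6 → 4.7 kcal/mol.
B (staggered): CHO(240°)/CN(180°) gauche 0.6 → 0.6 kcal/mol.
C (eclipsed): NH2(0°)/H(0°) eclipsed 1.3; H(120°)/H(120°) eclipsed 1.1; CHO(240°)/CN(240°) eclipsed 2.4 → 4.8 kcal/mol.
B has the lowest total (0.6 kcal/mol).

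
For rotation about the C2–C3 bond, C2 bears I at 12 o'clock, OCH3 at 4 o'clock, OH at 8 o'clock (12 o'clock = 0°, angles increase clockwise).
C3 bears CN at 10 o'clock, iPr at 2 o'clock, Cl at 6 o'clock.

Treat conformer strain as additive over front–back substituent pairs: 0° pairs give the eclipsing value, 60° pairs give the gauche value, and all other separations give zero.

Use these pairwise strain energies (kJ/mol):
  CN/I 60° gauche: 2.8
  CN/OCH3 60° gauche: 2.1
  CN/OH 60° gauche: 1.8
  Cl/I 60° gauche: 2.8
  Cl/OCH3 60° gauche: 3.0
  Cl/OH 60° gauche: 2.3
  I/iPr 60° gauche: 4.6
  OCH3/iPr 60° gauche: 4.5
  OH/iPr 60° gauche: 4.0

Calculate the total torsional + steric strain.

19.0 kJ/mol

This conformer (staggered): I(0°)/CN(300°) gauche 2.8; I(0°)/iPr(60°) gauche 4.6; OCH3(120°)/iPr(60°) gauche 4.5; OCH3(120°)/Cl(180°) gauche 3.0; OH(240°)/CN(300°) gauche 1.8; OH(240°)/Cl(180°) gauche 2.3 → 19.0 kJ/mol.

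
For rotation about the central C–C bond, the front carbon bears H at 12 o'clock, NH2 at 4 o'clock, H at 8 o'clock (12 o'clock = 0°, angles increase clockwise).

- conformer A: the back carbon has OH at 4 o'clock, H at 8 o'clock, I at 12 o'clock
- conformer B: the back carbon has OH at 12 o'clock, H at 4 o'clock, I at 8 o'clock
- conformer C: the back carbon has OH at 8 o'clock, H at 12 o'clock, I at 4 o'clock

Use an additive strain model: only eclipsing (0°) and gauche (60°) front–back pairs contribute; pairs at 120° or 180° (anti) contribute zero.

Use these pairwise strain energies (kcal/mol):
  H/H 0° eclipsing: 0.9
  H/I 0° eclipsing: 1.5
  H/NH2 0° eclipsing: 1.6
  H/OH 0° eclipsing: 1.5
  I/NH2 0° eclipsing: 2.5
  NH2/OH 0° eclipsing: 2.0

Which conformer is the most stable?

A

A (eclipsed): H(0°)/I(0°) eclipsed 1.5; NH2(120°)/OH(120°) eclipsed 2.0; H(240°)/H(240°) eclipsed 0.9 → 4.4 kcal/mol.
B (eclipsed): H(0°)/OH(0°) eclipsed 1.5; NH2(120°)/H(120°) eclipsed 1.6; H(240°)/I(240°) eclipsed 1.5 → 4.6 kcal/mol.
C (eclipsed): H(0°)/H(0°) eclipsed 0.9; NH2(120°)/I(120°) eclipsed 2.5; H(240°)/OH(240°) eclipsed 1.5 → 4.9 kcal/mol.
A has the lowest total (4.4 kcal/mol).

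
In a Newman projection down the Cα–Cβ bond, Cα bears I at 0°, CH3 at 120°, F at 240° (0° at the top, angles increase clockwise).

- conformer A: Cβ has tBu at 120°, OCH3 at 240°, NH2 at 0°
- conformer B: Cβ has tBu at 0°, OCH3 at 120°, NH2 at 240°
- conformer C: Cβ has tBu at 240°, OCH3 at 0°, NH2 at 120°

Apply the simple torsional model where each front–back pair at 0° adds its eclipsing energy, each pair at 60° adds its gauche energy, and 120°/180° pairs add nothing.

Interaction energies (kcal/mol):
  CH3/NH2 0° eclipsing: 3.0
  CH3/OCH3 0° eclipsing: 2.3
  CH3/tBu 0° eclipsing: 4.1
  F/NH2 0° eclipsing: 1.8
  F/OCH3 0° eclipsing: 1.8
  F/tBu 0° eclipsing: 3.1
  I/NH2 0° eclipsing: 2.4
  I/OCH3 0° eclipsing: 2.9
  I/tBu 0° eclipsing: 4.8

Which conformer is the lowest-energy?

A (eclipsed): I–NH2 eclipsed, CH3–tBu eclipsed, F–OCH3 eclipsed; 2.4 + 4.1 + 1.8 = 8.3 kcal/mol.
B (eclipsed): I–tBu eclipsed, CH3–OCH3 eclipsed, F–NH2 eclipsed; 4.8 + 2.3 + 1.8 = 8.9 kcal/mol.
C (eclipsed): I–OCH3 eclipsed, CH3–NH2 eclipsed, F–tBu eclipsed; 2.9 + 3.0 + 3.1 = 9.0 kcal/mol.
A has the lowest total (8.3 kcal/mol).

A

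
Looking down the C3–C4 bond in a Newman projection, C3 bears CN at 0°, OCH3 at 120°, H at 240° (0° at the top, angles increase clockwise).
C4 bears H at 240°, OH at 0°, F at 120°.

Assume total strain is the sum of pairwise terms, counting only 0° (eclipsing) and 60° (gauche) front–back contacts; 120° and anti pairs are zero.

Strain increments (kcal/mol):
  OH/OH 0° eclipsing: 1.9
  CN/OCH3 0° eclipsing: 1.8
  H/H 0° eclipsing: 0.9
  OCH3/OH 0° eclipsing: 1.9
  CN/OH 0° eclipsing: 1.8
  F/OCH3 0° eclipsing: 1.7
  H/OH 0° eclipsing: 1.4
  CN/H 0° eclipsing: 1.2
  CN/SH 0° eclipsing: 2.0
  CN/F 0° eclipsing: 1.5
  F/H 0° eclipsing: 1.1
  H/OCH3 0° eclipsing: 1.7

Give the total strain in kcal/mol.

4.4 kcal/mol

This conformer (eclipsed): CN(0°)/OH(0°) eclipsed 1.8; OCH3(120°)/F(120°) eclipsed 1.7; H(240°)/H(240°) eclipsed 0.9 → 4.4 kcal/mol.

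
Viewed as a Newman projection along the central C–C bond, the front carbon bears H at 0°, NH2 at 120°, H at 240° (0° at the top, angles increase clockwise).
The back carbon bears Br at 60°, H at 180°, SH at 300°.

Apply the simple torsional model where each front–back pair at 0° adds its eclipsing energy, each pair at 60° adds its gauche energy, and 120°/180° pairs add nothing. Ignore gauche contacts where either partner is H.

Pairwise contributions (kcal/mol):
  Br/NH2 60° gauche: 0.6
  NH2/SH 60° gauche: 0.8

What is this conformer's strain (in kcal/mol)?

This conformer (staggered): NH2–Br gauche; 0.6 = 0.6 kcal/mol.

0.6 kcal/mol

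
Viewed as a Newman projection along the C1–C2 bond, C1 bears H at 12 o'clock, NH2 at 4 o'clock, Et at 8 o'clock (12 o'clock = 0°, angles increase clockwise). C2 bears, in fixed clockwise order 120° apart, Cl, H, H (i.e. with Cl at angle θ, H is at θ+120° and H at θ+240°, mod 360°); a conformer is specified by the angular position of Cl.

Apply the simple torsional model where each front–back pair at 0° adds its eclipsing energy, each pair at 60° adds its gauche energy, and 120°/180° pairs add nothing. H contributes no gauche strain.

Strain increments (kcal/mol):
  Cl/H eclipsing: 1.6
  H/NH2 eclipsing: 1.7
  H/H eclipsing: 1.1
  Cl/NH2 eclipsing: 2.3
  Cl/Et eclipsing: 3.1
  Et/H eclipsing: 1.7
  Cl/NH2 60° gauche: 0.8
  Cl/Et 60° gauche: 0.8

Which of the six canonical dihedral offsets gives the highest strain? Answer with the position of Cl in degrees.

240°

Cl at 0° (eclipsed): H–Cl eclipsed, NH2–H eclipsed, Et–H eclipsed; 1.6 + 1.7 + 1.7 = 5.0 kcal/mol.
Cl at 60° (staggered): NH2–Cl gauche; 0.8 = 0.8 kcal/mol.
Cl at 120° (eclipsed): H–H eclipsed, NH2–Cl eclipsed, Et–H eclipsed; 1.1 + 2.3 + 1.7 = 5.1 kcal/mol.
Cl at 180° (staggered): NH2–Cl gauche, Et–Cl gauche; 0.8 + 0.8 = 1.6 kcal/mol.
Cl at 240° (eclipsed): H–H eclipsed, NH2–H eclipsed, Et–Cl eclipsed; 1.1 + 1.7 + 3.1 = 5.9 kcal/mol.
Cl at 300° (staggered): Et–Cl gauche; 0.8 = 0.8 kcal/mol.
The maximum (5.9 kcal/mol) occurs with Cl at 240°.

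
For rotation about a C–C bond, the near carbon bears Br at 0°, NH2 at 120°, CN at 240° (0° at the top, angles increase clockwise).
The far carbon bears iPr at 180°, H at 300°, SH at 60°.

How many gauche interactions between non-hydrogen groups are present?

4

Non-H gauche pairs: Br(0°)/SH(60°); NH2(120°)/iPr(180°); NH2(120°)/SH(60°); CN(240°)/iPr(180°) — 4 interactions.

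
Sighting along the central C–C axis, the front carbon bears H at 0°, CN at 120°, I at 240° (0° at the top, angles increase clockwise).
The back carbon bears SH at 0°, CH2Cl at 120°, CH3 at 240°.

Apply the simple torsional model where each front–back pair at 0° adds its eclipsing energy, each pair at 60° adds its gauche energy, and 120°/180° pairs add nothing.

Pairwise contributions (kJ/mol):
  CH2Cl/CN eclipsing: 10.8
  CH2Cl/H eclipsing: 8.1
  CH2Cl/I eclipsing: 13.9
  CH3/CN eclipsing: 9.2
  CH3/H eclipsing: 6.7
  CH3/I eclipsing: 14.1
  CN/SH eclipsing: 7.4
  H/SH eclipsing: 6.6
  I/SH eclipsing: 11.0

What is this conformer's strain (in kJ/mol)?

This conformer (eclipsed): H(0°)/SH(0°) eclipsed 6.6; CN(120°)/CH2Cl(120°) eclipsed 10.8; I(240°)/CH3(240°) eclipsed 14.1 → 31.5 kJ/mol.

31.5 kJ/mol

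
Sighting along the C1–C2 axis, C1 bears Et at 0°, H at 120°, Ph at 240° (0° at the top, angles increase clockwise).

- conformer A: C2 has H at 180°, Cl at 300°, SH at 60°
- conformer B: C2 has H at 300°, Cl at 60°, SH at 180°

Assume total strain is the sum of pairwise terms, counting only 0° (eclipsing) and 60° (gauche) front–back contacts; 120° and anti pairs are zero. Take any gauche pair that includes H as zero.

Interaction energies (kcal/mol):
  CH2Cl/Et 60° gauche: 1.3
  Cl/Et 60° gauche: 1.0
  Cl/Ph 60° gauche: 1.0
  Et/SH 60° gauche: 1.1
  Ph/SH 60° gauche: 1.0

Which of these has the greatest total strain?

A

A (staggered): Et–Cl gauche, Et–SH gauche, Ph–Cl gauche; 1.0 + 1.1 + 1.0 = 3.1 kcal/mol.
B (staggered): Et–Cl gauche, Ph–SH gauche; 1.0 + 1.0 = 2.0 kcal/mol.
A has the highest total (3.1 kcal/mol).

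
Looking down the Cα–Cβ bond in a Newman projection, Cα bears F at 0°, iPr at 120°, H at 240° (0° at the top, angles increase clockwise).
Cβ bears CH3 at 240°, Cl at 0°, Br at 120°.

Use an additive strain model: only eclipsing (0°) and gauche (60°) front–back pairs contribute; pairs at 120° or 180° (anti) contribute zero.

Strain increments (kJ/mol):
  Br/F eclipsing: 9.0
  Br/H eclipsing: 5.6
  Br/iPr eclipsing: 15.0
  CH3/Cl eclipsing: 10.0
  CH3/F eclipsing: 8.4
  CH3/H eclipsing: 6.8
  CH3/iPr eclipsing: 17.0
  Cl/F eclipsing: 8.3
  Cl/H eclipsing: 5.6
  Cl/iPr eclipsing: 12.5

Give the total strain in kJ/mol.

30.1 kJ/mol

This conformer (eclipsed): F(0°)/Cl(0°) eclipsed 8.3; iPr(120°)/Br(120°) eclipsed 15.0; H(240°)/CH3(240°) eclipsed 6.8 → 30.1 kJ/mol.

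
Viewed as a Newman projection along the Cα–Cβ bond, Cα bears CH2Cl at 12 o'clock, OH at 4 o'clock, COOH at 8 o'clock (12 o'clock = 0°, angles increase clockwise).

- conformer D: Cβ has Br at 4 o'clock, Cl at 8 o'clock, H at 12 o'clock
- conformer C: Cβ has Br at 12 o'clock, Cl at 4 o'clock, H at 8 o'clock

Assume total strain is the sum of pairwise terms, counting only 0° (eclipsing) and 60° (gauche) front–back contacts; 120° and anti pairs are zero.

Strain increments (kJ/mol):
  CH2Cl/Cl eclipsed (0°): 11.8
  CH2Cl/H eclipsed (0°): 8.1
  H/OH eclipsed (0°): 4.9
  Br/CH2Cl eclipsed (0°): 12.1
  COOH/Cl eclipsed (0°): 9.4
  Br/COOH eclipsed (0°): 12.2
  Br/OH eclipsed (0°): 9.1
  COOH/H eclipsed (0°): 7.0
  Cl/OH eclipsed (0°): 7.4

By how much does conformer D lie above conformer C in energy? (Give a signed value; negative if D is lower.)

D is eclipsed. CH2Cl at 0° is eclipsed with H at 0° (8.1); OH at 120° is eclipsed with Br at 120° (9.1); COOH at 240° is eclipsed with Cl at 240° (9.4). Total 26.6 kJ/mol.
C is eclipsed. CH2Cl at 0° is eclipsed with Br at 0° (12.1); OH at 120° is eclipsed with Cl at 120° (7.4); COOH at 240° is eclipsed with H at 240° (7.0). Total 26.5 kJ/mol.
E(D) − E(C) = 26.6 − 26.5 = +0.1 kJ/mol.

+0.1 kJ/mol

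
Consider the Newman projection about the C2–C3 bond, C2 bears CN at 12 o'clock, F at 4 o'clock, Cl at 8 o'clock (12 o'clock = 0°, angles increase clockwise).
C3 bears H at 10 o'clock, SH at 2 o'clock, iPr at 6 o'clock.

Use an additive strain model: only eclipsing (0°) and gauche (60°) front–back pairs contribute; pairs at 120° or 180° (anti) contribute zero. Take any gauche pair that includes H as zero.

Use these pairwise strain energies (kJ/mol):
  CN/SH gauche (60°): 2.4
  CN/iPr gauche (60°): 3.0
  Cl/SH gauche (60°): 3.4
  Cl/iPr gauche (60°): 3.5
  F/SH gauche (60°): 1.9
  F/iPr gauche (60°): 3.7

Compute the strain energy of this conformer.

11.5 kJ/mol

This conformer is staggered. CN at 0° is gauche with SH at 60° (2.4); F at 120° is gauche with SH at 60° (1.9); F at 120° is gauche with iPr at 180° (3.7); Cl at 240° is gauche with iPr at 180° (3.5). Total 11.5 kJ/mol.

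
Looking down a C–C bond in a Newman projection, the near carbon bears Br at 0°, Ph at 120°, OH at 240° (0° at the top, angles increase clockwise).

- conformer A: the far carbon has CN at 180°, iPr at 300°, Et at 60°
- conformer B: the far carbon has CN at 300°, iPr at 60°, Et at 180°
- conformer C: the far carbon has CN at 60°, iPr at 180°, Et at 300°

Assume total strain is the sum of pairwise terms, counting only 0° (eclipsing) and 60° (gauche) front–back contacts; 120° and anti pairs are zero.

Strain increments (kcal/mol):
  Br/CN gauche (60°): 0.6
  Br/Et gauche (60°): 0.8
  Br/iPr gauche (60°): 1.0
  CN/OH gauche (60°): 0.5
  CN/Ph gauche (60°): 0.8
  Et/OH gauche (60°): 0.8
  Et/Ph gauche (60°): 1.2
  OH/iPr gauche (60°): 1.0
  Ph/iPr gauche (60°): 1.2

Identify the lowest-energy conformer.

A (staggered): Br(0°)/iPr(300°) gauche 1.0; Br(0°)/Et(60°) gauche 0.8; Ph(120°)/CN(180°) gauche 0.8; Ph(120°)/Et(60°) gauche 1.2; OH(240°)/CN(180°) gauche 0.5; OH(240°)/iPr(300°) gauche 1.0 → 5.3 kcal/mol.
B (staggered): Br(0°)/CN(300°) gauche 0.6; Br(0°)/iPr(60°) gauche 1.0; Ph(120°)/iPr(60°) gauche 1.2; Ph(120°)/Et(180°) gauche 1.2; OH(240°)/CN(300°) gauche 0.5; OH(240°)/Et(180°) gauche 0.8 → 5.3 kcal/mol.
C (staggered): Br(0°)/CN(60°) gauche 0.6; Br(0°)/Et(300°) gauche 0.8; Ph(120°)/CN(60°) gauche 0.8; Ph(120°)/iPr(180°) gauche 1.2; OH(240°)/iPr(180°) gauche 1.0; OH(240°)/Et(300°) gauche 0.8 → 5.2 kcal/mol.
C has the lowest total (5.2 kcal/mol).

C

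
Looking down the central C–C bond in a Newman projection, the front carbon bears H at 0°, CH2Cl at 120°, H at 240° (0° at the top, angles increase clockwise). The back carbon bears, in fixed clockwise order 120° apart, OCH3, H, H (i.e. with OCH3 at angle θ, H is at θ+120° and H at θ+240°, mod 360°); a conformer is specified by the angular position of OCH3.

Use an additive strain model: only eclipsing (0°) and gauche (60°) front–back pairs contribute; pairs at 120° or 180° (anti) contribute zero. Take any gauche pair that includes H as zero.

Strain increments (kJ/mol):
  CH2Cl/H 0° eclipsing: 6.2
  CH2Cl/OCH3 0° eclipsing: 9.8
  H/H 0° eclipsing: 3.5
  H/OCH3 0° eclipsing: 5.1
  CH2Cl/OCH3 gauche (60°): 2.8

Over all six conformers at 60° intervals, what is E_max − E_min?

OCH3 at 0° is eclipsed. H at 0° is eclipsed with OCH3 at 0° (5.1); CH2Cl at 120° is eclipsed with H at 120° (6.2); H at 240° is eclipsed with H at 240° (3.5). Total 14.8 kJ/mol.
OCH3 at 60° is staggered. CH2Cl at 120° is gauche with OCH3 at 60° (2.8). Total 2.8 kJ/mol.
OCH3 at 120° is eclipsed. H at 0° is eclipsed with H at 0° (3.5); CH2Cl at 120° is eclipsed with OCH3 at 120° (9.8); H at 240° is eclipsed with H at 240° (3.5). Total 16.8 kJ/mol.
OCH3 at 180° is staggered. CH2Cl at 120° is gauche with OCH3 at 180° (2.8). Total 2.8 kJ/mol.
OCH3 at 240° is eclipsed. H at 0° is eclipsed with H at 0° (3.5); CH2Cl at 120° is eclipsed with H at 120° (6.2); H at 240° is eclipsed with OCH3 at 240° (5.1). Total 14.8 kJ/mol.
OCH3 at 300° (staggered): no non-H gauche contacts → 0.0 kJ/mol.
Max at 120° (16.8 kJ/mol), min at 300° (0.0 kJ/mol); barrier = 16.8 kJ/mol.

16.8 kJ/mol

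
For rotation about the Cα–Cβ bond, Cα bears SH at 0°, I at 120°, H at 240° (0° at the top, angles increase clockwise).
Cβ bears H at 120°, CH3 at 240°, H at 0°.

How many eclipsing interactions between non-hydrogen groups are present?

Every eclipsing pair involves H, so the count is 0.

0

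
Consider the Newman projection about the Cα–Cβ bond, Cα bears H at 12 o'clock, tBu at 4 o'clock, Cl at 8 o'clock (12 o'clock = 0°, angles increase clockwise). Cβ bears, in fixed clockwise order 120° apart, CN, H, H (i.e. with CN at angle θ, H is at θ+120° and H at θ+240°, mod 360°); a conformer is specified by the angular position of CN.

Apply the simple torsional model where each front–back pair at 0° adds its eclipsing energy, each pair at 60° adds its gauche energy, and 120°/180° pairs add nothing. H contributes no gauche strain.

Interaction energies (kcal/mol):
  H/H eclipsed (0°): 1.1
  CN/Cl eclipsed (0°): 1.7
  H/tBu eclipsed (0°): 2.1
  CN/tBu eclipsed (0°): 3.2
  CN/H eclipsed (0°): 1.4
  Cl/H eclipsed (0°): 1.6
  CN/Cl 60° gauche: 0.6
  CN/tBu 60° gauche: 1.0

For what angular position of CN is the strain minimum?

CN at 0° is eclipsed. H at 0° is eclipsed with CN at 0° (1.4); tBu at 120° is eclipsed with H at 120° (2.1); Cl at 240° is eclipsed with H at 240° (1.6). Total 5.1 kcal/mol.
CN at 60° is staggered. tBu at 120° is gauche with CN at 60° (1.0). Total 1.0 kcal/mol.
CN at 120° is eclipsed. H at 0° is eclipsed with H at 0° (1.1); tBu at 120° is eclipsed with CN at 120° (3.2); Cl at 240° is eclipsed with H at 240° (1.6). Total 5.9 kcal/mol.
CN at 180° is staggered. tBu at 120° is gauche with CN at 180° (1.0); Cl at 240° is gauche with CN at 180° (0.6). Total 1.6 kcal/mol.
CN at 240° is eclipsed. H at 0° is eclipsed with H at 0° (1.1); tBu at 120° is eclipsed with H at 120° (2.1); Cl at 240° is eclipsed with CN at 240° (1.7). Total 4.9 kcal/mol.
CN at 300° is staggered. Cl at 240° is gauche with CN at 300° (0.6). Total 0.6 kcal/mol.
The minimum (0.6 kcal/mol) occurs with CN at 300°.

300°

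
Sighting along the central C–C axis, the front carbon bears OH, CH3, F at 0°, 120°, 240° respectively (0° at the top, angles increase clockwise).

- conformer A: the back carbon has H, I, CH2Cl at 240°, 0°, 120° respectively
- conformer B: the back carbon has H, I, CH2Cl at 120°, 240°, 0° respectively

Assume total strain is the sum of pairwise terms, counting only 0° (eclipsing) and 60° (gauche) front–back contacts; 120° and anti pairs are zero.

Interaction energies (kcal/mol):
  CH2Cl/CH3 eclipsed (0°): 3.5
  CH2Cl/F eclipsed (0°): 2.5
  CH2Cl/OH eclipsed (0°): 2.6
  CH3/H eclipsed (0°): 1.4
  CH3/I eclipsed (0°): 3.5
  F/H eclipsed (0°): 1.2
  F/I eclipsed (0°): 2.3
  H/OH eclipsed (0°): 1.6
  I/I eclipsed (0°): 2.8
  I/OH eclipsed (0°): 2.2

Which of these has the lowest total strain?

B

A is eclipsed. OH at 0° is eclipsed with I at 0° (2.2); CH3 at 120° is eclipsed with CH2Cl at 120° (3.5); F at 240° is eclipsed with H at 240° (1.2). Total 6.9 kcal/mol.
B is eclipsed. OH at 0° is eclipsed with CH2Cl at 0° (2.6); CH3 at 120° is eclipsed with H at 120° (1.4); F at 240° is eclipsed with I at 240° (2.3). Total 6.3 kcal/mol.
B has the lowest total (6.3 kcal/mol).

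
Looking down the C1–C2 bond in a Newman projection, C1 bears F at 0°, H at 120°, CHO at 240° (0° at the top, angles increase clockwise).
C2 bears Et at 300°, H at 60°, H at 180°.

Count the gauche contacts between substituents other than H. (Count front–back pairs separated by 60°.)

2

Non-H gauche pairs: F(0°)/Et(300°); CHO(240°)/Et(300°) — 2 interactions.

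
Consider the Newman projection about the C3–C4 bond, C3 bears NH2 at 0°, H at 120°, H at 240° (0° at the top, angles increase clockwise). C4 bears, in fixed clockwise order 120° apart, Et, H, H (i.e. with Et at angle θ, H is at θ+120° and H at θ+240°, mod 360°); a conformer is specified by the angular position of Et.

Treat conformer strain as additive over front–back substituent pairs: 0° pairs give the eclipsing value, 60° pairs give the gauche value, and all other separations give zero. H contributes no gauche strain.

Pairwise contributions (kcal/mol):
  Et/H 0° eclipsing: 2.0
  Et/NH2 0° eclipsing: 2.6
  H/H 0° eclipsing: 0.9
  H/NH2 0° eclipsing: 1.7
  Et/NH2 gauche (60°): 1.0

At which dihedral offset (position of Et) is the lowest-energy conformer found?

Et at 0° (eclipsed): NH2–Et eclipsed, H–H eclipsed, H–H eclipsed; 2.6 + 0.9 + 0.9 = 4.4 kcal/mol.
Et at 60° (staggered): NH2–Et gauche; 1.0 = 1.0 kcal/mol.
Et at 120° (eclipsed): NH2–H eclipsed, H–Et eclipsed, H–H eclipsed; 1.7 + 2.0 + 0.9 = 4.6 kcal/mol.
Et at 180° (staggered): no non-H gauche contacts → 0.0 kcal/mol.
Et at 240° (eclipsed): NH2–H eclipsed, H–H eclipsed, H–Et eclipsed; 1.7 + 0.9 + 2.0 = 4.6 kcal/mol.
Et at 300° (staggered): NH2–Et gauche; 1.0 = 1.0 kcal/mol.
The minimum (0.0 kcal/mol) occurs with Et at 180°.

180°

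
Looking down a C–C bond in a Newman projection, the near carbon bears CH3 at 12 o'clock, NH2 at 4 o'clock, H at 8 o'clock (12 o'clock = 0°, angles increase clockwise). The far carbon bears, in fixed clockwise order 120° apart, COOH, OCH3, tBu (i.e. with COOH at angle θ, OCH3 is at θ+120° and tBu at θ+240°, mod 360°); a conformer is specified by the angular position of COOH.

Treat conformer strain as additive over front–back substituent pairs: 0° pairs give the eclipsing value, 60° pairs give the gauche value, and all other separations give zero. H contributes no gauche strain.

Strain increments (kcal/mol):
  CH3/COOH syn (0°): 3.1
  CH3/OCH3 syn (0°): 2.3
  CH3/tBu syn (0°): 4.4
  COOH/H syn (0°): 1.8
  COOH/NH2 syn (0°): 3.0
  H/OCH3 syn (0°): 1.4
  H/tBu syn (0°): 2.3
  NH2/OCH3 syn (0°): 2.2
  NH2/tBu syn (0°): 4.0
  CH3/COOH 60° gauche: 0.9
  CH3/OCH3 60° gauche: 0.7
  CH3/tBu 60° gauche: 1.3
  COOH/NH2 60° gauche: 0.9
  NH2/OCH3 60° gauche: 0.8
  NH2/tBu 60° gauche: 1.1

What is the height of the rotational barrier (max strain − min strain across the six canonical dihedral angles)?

COOH at 0° is eclipsed. CH3 at 0° is eclipsed with COOH at 0° (3.1); NH2 at 120° is eclipsed with OCH3 at 120° (2.2); H at 240° is eclipsed with tBu at 240° (2.3). Total 7.6 kcal/mol.
COOH at 60° is staggered. CH3 at 0° is gauche with COOH at 60° (0.9); CH3 at 0° is gauche with tBu at 300° (1.3); NH2 at 120° is gauche with COOH at 60° (0.9); NH2 at 120° is gauche with OCH3 at 180° (0.8). Total 3.9 kcal/mol.
COOH at 120° is eclipsed. CH3 at 0° is eclipsed with tBu at 0° (4.4); NH2 at 120° is eclipsed with COOH at 120° (3.0); H at 240° is eclipsed with OCH3 at 240° (1.4). Total 8.8 kcal/mol.
COOH at 180° is staggered. CH3 at 0° is gauche with OCH3 at 300° (0.7); CH3 at 0° is gauche with tBu at 60° (1.3); NH2 at 120° is gauche with COOH at 180° (0.9); NH2 at 120° is gauche with tBu at 60° (1.1). Total 4.0 kcal/mol.
COOH at 240° is eclipsed. CH3 at 0° is eclipsed with OCH3 at 0° (2.3); NH2 at 120° is eclipsed with tBu at 120° (4.0); H at 240° is eclipsed with COOH at 240° (1.8). Total 8.1 kcal/mol.
COOH at 300° is staggered. CH3 at 0° is gauche with COOH at 300° (0.9); CH3 at 0° is gauche with OCH3 at 60° (0.7); NH2 at 120° is gauche with OCH3 at 60° (0.8); NH2 at 120° is gauche with tBu at 180° (1.1). Total 3.5 kcal/mol.
Max at 120° (8.8 kcal/mol), min at 300° (3.5 kcal/mol); barrier = 5.3 kcal/mol.

5.3 kcal/mol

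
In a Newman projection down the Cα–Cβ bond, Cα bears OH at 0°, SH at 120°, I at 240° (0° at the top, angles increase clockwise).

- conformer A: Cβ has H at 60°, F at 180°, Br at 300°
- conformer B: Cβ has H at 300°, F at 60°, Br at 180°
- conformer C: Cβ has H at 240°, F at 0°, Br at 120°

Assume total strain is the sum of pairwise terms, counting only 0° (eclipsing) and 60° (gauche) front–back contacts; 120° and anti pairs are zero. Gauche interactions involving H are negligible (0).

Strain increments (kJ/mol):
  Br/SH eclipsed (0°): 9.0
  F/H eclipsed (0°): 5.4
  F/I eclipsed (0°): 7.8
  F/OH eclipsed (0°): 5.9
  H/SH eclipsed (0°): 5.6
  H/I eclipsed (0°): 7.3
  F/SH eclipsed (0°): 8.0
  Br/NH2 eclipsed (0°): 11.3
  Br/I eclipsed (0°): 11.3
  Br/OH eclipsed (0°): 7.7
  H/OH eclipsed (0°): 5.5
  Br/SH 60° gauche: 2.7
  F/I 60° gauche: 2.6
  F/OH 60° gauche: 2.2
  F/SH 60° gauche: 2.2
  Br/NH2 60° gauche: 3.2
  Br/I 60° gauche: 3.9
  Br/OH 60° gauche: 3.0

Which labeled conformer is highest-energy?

A (staggered): OH–Br gauche, SH–F gauche, I–F gauche, I–Br gauche; 3.0 + 2.2 + 2.6 + 3.9 = 11.7 kJ/mol.
B (staggered): OH–F gauche, SH–F gauche, SH–Br gauche, I–Br gauche; 2.2 + 2.2 + 2.7 + 3.9 = 11.0 kJ/mol.
C (eclipsed): OH–F eclipsed, SH–Br eclipsed, I–H eclipsed; 5.9 + 9.0 + 7.3 = 22.2 kJ/mol.
C has the highest total (22.2 kJ/mol).

C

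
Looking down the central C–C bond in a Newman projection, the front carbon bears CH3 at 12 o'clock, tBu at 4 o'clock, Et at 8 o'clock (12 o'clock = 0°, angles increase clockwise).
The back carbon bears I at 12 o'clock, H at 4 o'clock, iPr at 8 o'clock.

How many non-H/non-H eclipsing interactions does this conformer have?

Non-H eclipsing pairs: CH3(0°)/I(0°); Et(240°)/iPr(240°) — 2 interactions.

2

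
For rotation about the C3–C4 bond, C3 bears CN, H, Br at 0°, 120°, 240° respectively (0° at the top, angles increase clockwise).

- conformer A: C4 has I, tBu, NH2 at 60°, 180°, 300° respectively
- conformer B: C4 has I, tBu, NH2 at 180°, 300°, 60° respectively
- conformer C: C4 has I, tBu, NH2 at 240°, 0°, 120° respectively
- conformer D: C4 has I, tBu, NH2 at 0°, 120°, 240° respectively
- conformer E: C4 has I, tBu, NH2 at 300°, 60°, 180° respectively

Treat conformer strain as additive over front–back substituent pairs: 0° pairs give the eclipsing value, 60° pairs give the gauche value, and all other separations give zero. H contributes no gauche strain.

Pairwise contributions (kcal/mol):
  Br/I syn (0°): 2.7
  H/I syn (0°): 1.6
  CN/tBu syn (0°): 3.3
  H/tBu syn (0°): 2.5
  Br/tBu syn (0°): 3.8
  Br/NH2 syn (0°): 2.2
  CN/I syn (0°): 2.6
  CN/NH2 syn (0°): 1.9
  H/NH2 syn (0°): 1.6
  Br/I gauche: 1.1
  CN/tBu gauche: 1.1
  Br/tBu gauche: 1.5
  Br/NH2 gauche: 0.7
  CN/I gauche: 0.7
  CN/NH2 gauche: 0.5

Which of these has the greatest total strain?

A (staggered): CN(0°)/I(60°) gauche 0.7; CN(0°)/NH2(300°) gauche 0.5; Br(240°)/tBu(180°) gauche 1.5; Br(240°)/NH2(300°) gauche 0.7 → 3.4 kcal/mol.
B (staggered): CN(0°)/tBu(300°) gauche 1.1; CN(0°)/NH2(60°) gauche 0.5; Br(240°)/I(180°) gauche 1.1; Br(240°)/tBu(300°) gauche 1.5 → 4.2 kcal/mol.
C (eclipsed): CN(0°)/tBu(0°) eclipsed 3.3; H(120°)/NH2(120°) eclipsed 1.6; Br(240°)/I(240°) eclipsed 2.7 → 7.6 kcal/mol.
D (eclipsed): CN(0°)/I(0°) eclipsed 2.6; H(120°)/tBu(120°) eclipsed 2.5; Br(240°)/NH2(240°) eclipsed 2.2 → 7.3 kcal/mol.
E (staggered): CN(0°)/I(300°) gauche 0.7; CN(0°)/tBu(60°) gauche 1.1; Br(240°)/I(300°) gauche 1.1; Br(240°)/NH2(180°) gauche 0.7 → 3.6 kcal/mol.
C has the highest total (7.6 kcal/mol).

C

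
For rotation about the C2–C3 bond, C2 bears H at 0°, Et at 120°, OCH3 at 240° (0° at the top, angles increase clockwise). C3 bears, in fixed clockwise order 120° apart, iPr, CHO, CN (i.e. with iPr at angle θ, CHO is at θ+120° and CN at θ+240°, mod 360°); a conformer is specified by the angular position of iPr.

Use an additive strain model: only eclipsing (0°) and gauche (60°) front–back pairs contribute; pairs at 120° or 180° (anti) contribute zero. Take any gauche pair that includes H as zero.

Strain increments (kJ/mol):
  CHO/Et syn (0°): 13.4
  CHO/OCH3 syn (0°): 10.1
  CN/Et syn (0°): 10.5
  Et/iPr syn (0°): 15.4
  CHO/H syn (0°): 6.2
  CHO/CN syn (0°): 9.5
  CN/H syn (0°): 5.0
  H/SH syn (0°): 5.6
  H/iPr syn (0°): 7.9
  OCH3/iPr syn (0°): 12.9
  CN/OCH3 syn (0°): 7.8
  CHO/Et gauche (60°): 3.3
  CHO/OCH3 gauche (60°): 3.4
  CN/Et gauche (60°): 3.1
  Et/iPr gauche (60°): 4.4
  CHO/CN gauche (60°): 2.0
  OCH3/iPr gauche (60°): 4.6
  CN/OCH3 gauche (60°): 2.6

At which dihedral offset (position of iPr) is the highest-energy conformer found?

120°

iPr at 0° (eclipsed): H(0°)/iPr(0°) eclipsed 7.9; Et(120°)/CHO(120°) eclipsed 13.4; OCH3(240°)/CN(240°) eclipsed 7.8 → 29.1 kJ/mol.
iPr at 60° (staggered): Et(120°)/iPr(60°) gauche 4.4; Et(120°)/CHO(180°) gauche 3.3; OCH3(240°)/CHO(180°) gauche 3.4; OCH3(240°)/CN(300°) gauche 2.6 → 13.7 kJ/mol.
iPr at 120° (eclipsed): H(0°)/CN(0°) eclipsed 5.0; Et(120°)/iPr(120°) eclipsed 15.4; OCH3(240°)/CHO(240°) eclipsed 10.1 → 30.5 kJ/mol.
iPr at 180° (staggered): Et(120°)/iPr(180°) gauche 4.4; Et(120°)/CN(60°) gauche 3.1; OCH3(240°)/iPr(180°) gauche 4.6; OCH3(240°)/CHO(300°) gauche 3.4 → 15.5 kJ/mol.
iPr at 240° (eclipsed): H(0°)/CHO(0°) eclipsed 6.2; Et(120°)/CN(120°) eclipsed 10.5; OCH3(240°)/iPr(240°) eclipsed 12.9 → 29.6 kJ/mol.
iPr at 300° (staggered): Et(120°)/CHO(60°) gauche 3.3; Et(120°)/CN(180°) gauche 3.1; OCH3(240°)/iPr(300°) gauche 4.6; OCH3(240°)/CN(180°) gauche 2.6 → 13.6 kJ/mol.
The maximum (30.5 kJ/mol) occurs with iPr at 120°.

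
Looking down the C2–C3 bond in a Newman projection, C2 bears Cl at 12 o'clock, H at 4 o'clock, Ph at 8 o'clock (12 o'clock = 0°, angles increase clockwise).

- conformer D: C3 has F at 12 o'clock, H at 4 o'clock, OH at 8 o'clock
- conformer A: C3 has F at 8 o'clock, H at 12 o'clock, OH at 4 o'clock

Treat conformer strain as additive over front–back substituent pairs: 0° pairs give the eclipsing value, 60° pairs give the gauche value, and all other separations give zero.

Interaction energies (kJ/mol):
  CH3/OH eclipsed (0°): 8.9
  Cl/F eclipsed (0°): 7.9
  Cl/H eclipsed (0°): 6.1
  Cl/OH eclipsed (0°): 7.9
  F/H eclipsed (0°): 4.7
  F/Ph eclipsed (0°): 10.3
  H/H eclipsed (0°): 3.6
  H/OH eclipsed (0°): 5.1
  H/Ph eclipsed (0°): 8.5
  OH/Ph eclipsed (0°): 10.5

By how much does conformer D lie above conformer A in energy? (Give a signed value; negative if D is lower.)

+0.5 kJ/mol

D (eclipsed): Cl–F eclipsed, H–H eclipsed, Ph–OH eclipsed; 7.9 + 3.6 + 10.5 = 22.0 kJ/mol.
A (eclipsed): Cl–H eclipsed, H–OH eclipsed, Ph–F eclipsed; 6.1 + 5.1 + 10.3 = 21.5 kJ/mol.
E(D) − E(A) = 22.0 − 21.5 = +0.5 kJ/mol.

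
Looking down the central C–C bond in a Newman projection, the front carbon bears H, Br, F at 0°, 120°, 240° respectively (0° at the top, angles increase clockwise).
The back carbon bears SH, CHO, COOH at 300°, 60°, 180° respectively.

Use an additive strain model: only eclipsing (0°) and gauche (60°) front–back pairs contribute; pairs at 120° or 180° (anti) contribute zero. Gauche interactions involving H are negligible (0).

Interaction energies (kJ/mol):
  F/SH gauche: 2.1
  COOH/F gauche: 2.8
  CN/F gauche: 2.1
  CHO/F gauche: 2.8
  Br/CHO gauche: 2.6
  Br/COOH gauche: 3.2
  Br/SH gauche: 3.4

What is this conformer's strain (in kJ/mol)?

This conformer (staggered): Br(120°)/CHO(60°) gauche 2.6; Br(120°)/COOH(180°) gauche 3.2; F(240°)/SH(300°) gauche 2.1; F(240°)/COOH(180°) gauche 2.8 → 10.7 kJ/mol.

10.7 kJ/mol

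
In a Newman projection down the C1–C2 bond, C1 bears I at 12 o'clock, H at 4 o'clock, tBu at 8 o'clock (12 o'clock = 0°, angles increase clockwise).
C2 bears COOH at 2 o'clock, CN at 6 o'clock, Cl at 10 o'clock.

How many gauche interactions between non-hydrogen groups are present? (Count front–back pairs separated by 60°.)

4

Non-H gauche pairs: I(0°)/COOH(60°); I(0°)/Cl(300°); tBu(240°)/CN(180°); tBu(240°)/Cl(300°) — 4 interactions.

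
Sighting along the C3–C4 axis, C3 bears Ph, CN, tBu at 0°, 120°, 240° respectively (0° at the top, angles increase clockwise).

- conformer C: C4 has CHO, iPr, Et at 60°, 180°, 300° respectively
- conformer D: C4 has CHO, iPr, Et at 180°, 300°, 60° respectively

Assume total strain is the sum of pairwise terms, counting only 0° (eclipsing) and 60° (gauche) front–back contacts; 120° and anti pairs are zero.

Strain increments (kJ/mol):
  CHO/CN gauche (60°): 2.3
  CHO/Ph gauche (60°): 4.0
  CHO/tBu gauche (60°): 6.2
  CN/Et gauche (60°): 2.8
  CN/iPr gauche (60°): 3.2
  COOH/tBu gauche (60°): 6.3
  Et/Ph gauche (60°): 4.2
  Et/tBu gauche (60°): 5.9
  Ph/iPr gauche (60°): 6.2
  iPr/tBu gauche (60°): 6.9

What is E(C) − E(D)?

-2.1 kJ/mol

C (staggered): Ph(0°)/CHO(60°) gauche 4.0; Ph(0°)/Et(300°) gauche 4.2; CN(120°)/CHO(60°) gauche 2.3; CN(120°)/iPr(180°) gauche 3.2; tBu(240°)/iPr(180°) gauche 6.9; tBu(240°)/Et(300°) gauche 5.9 → 26.5 kJ/mol.
D (staggered): Ph(0°)/iPr(300°) gauche 6.2; Ph(0°)/Et(60°) gauche 4.2; CN(120°)/CHO(180°) gauche 2.3; CN(120°)/Et(60°) gauche 2.8; tBu(240°)/CHO(180°) gauche 6.2; tBu(240°)/iPr(300°) gauche 6.9 → 28.6 kJ/mol.
E(C) − E(D) = 26.5 − 28.6 = -2.1 kJ/mol.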